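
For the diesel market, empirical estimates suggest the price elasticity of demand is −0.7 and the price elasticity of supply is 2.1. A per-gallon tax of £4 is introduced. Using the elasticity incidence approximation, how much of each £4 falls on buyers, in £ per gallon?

Incidence ratio: buyers' share ≈ εs / (εs + |εd|) = 2.1 / (2.1 + 0.7) = 0.75.
So buyers bear ≈ 0.75 × £4 = £3; suppliers bear £1.

Buyers bear ≈ £3 per gallon.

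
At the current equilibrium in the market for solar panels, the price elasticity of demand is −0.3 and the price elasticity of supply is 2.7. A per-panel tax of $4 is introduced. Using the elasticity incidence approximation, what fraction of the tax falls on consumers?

Incidence ratio: consumers' share ≈ εs / (εs + |εd|) = 2.7 / (2.7 + 0.3) = 0.9.
Supply is the more elastic side, so consumers bear the larger share.

Consumers' share ≈ 0.9.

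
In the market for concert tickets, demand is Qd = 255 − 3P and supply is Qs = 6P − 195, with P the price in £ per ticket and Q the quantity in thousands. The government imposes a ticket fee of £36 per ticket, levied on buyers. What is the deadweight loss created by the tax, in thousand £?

Deadweight loss = £1296 thousand.

Without the tax, 255 − 3P = 6P − 195 gives 9P = 450, so P* = £50 and Q* = 105.
With the tax collected from buyers, demand (in seller-price terms) shifts: Qd = 255 − 3(P + 36).
Solving gives Q = 33 with buyers paying £74 and sellers receiving £38 (the £36 wedge).
Quantity falls by |ΔQ| = |105 − 33| = 72.
DWL = ½ · t · |ΔQ| = ½ · 36 · 72 = £1296.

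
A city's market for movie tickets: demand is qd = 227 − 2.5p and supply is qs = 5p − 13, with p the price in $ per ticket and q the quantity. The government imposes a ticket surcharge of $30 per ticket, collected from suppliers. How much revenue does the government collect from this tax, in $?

Tax revenue = $2910.

Without the tax, 227 − 2.5p = 5p − 13 gives 7.5p = 240, so p* = $32 and q* = 147.
With the tax collected from suppliers, supply shifts: qs = 5(p − 30) − 13.
New equilibrium: consumers pay $52, suppliers receive $22, q = 97. (Wedge: pb − ps = 30.)
Revenue = t · Q = 30 · 97 = $2910.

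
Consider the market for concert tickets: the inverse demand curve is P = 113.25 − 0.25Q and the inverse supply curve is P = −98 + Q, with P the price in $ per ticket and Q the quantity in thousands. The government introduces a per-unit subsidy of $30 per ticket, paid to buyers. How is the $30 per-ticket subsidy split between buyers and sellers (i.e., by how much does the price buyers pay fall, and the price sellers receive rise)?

Buyers gain $6 per ticket; sellers gain $24 per ticket.

Rewrite in direct form: Qd = 453 − 4P and Qs = P + 98.
Without the subsidy, 453 − 4P = P + 98 gives 5P = 355, so P* = $71 and Q* = 169.
With a per-unit subsidy paid to buyers, each effectively pays P − 30, so demand becomes Qd = 453 − 4(P − 30).
Solving gives Q = 193 with buyers paying $65 and sellers receiving $95 (the $30 wedge).
Gain to buyers: $6; to sellers: $24. (They sum to $30.)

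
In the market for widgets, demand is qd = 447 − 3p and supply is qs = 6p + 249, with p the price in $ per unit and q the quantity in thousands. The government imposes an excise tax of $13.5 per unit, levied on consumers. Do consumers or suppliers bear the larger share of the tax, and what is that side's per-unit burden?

Consumers bear the larger share: $9 per unit.

Without the tax, 447 − 3p = 6p + 249 gives 9p = 198, so p* = $22 and q* = 381.
With the tax collected from consumers, demand (in seller-price terms) shifts: qd = 447 − 3(p + 13.5).
New equilibrium: consumers pay $31, suppliers receive $17.5, q = 354. (Wedge: pb − ps = 13.5.)
Per-unit burden: consumers $9, suppliers $4.5.
Consumers take the larger share because demand is less price-elastic here (demand slope 3 vs supply slope 6).
The less price-elastic side of the market bears the larger share of a per-unit tax.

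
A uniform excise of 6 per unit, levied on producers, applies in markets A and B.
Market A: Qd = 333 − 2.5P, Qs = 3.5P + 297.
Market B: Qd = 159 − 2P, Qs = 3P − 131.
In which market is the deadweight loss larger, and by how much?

Market A: pre-tax P* = 6, Q* = 318; post-tax Q = 309.25; deadweight loss = 26.25.
Market B: pre-tax P* = 58, Q* = 43; post-tax Q = 35.8; deadweight loss = 21.6.
Difference: 26.25 vs 21.6 → market A is larger by 4.65.

Market A, by 4.65.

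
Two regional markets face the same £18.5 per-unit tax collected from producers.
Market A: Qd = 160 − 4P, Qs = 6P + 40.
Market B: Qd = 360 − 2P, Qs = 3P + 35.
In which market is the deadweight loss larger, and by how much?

Market A: pre-tax P* = £12, Q* = 112; post-tax Q = 67.6; deadweight loss = £410.7.
Market B: pre-tax P* = £65, Q* = 230; post-tax Q = 207.8; deadweight loss = £205.35.
Difference: £410.7 vs £205.35 → market A is larger by £205.35.

Market A, by £205.35.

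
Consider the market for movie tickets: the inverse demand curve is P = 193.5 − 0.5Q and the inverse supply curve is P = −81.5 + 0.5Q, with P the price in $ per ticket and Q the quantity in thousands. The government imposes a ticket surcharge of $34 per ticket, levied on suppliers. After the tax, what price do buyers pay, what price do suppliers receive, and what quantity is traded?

Buyers pay $73; suppliers receive $39; quantity = 241.

Rewrite in direct form: Qd = 387 − 2P and Qs = 2P + 163.
Before the tax: set 387 − 2P = 2P + 163 → P* = $56, Q* = 275.
With the tax collected from suppliers, supply shifts: Qs = 2(P − 34) + 163.
Solving gives Q = 241 with buyers paying $73 and suppliers receiving $39 (the $34 wedge).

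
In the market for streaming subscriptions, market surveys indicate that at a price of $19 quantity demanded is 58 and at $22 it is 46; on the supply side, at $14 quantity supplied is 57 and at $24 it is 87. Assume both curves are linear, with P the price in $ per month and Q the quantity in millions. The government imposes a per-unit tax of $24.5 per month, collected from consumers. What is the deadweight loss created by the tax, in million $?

Demand slope: (46 − 58)/(22 − 19) = -4, so Qd = 134 − 4P.
Supply slope: (87 − 57)/(24 − 14) = 3, so Qs = 3P + 15.
Before the tax: set 134 − 4P = 3P + 15 → P* = $17, Q* = 66.
With the tax collected from consumers, demand (in seller-price terms) shifts: Qd = 134 − 4(P + 24.5).
Solving gives Q = 24 with consumers paying $27.5 and producers receiving $3 (the $24.5 wedge).
Quantity falls by |ΔQ| = |66 − 24| = 42.
DWL = ½ · t · |ΔQ| = ½ · 24.5 · 42 = $514.5.

Deadweight loss = $514.5 million.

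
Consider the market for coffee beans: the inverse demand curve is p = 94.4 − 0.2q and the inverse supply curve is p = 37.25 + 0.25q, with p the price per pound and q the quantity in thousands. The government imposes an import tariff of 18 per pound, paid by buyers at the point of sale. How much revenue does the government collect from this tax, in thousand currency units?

Inverting to q(p) form: qd = 472 − 5p; qs = 4p − 149.
Without the tax, 472 − 5p = 4p − 149 gives 9p = 621, so p* = 69 and q* = 127.
With the tax collected from buyers, demand (in seller-price terms) shifts: qd = 472 − 5(p + 18).
Solving gives q = 87 with buyers paying 77 and sellers receiving 59 (the 18 wedge).
Revenue = t · Q = 18 · 87 = 1566.

Tax revenue = 1566 thousand.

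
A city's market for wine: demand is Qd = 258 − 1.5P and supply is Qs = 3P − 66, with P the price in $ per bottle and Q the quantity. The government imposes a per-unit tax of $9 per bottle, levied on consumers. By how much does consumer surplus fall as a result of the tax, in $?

Consumer surplus falls by $873.

Before the tax: set 258 − 1.5P = 3P − 66 → P* = $72, Q* = 150.
With the tax collected from consumers, demand (in seller-price terms) shifts: Qd = 258 − 1.5(P + 9).
New equilibrium: consumers pay $78, suppliers receive $69, Q = 141. (Wedge: Pb − Ps = 9.)
ΔCS is the trapezoid between Q = 141 and Q = 150 of height $6: ½ · (150 + 141) · 6 = $873.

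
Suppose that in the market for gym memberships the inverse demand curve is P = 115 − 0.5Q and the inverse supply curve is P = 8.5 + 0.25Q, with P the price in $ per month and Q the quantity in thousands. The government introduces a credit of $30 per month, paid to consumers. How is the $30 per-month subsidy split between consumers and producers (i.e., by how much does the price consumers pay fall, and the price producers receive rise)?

Consumers gain $20 per month; producers gain $10 per month.

Rewrite in direct form: Qd = 230 − 2P and Qs = 4P − 34.
Without the subsidy, 230 − 2P = 4P − 34 gives 6P = 264, so P* = $44 and Q* = 142.
With a per-unit subsidy paid to consumers, each effectively pays P − 30, so demand becomes Qd = 230 − 2(P − 30).
Solving gives Q = 182 with consumers paying $24 and producers receiving $54 (the $30 wedge).
Gain to consumers: $20; to producers: $10. (They sum to $30.)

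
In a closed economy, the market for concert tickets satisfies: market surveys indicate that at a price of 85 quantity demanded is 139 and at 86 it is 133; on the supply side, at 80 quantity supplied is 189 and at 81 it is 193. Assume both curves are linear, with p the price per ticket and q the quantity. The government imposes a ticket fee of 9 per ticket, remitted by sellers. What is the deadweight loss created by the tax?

Deadweight loss = 97.2.

Demand slope: (133 − 139)/(86 − 85) = -6, so qd = 649 − 6p.
Supply slope: (193 − 189)/(81 − 80) = 4, so qs = 4p − 131.
Before the tax: set 649 − 6p = 4p − 131 → p* = 78, q* = 181.
With the tax collected from sellers, supply shifts: qs = 4(p − 9) − 131.
Solving gives q = 159.4 with consumers paying 81.6 and sellers receiving 72.6 (the 9 wedge).
Quantity falls by |ΔQ| = |181 − 159.4| = 21.6.
DWL = ½ · t · |ΔQ| = ½ · 9 · 21.6 = 97.2.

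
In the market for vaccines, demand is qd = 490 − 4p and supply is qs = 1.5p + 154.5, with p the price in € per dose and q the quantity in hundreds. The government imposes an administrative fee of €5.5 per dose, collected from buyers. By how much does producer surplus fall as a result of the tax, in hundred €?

Before the tax: set 490 − 4p = 1.5p + 154.5 → p* = €61, q* = 246.
With the tax collected from buyers, demand (in seller-price terms) shifts: qd = 490 − 4(p + 5.5).
Solving gives q = 240 with buyers paying €62.5 and sellers receiving €57 (the €5.5 wedge).
ΔPS is the trapezoid between Q = 240 and Q = 246 of height €4: ½ · (246 + 240) · 4 = €972.

Producer surplus falls by €972 hundred.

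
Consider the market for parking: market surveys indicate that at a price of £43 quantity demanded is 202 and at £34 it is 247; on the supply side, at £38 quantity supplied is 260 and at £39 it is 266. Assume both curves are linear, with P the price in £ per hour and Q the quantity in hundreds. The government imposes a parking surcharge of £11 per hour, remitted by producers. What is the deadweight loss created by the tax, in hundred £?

Deadweight loss = £165 hundred.

Demand slope: (247 − 202)/(34 − 43) = -5, so Qd = 417 − 5P.
Supply slope: (266 − 260)/(39 − 38) = 6, so Qs = 6P + 32.
Without the tax, 417 − 5P = 6P + 32 gives 11P = 385, so P* = £35 and Q* = 242.
With the tax collected from producers, supply shifts: Qs = 6(P − 11) + 32.
Solving gives Q = 212 with buyers paying £41 and producers receiving £30 (the £11 wedge).
Quantity falls by |ΔQ| = |242 − 212| = 30.
DWL = ½ · t · |ΔQ| = ½ · 11 · 30 = £165.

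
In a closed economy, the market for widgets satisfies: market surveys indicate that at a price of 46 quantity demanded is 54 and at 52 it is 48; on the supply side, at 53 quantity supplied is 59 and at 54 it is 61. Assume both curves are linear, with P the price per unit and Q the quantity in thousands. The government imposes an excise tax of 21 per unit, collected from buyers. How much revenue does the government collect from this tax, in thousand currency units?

Demand slope: (48 − 54)/(52 − 46) = -1, so Qd = 100 − P.
Supply slope: (61 − 59)/(54 − 53) = 2, so Qs = 2P − 47.
Without the tax, 100 − P = 2P − 47 gives 3P = 147, so P* = 49 and Q* = 51.
With the tax collected from buyers, demand (in seller-price terms) shifts: Qd = 100 − (P + 21).
New equilibrium: buyers pay 63, sellers receive 42, Q = 37. (Wedge: Pb − Ps = 21.)
Revenue = t · Q = 21 · 37 = 777.

Tax revenue = 777 thousand.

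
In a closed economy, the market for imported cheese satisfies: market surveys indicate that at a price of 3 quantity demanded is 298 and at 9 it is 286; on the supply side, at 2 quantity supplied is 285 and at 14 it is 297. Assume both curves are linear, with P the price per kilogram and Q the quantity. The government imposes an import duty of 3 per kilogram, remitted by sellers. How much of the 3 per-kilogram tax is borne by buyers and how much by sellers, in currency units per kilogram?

Buyers bear 1 per kilogram; sellers bear 2 per kilogram.

Demand slope: (286 − 298)/(9 − 3) = -2, so Qd = 304 − 2P.
Supply slope: (297 − 285)/(14 − 2) = 1, so Qs = P + 283.
Without the tax, 304 − 2P = P + 283 gives 3P = 21, so P* = 7 and Q* = 290.
With the tax collected from sellers, supply shifts: Qs = (P − 3) + 283.
New equilibrium: buyers pay 8, sellers receive 5, Q = 288. (Wedge: Pb − Ps = 3.)
Burden on buyers: 1; on sellers: 2. (They sum to 3.)
The less price-elastic side of the market bears the larger share of a per-unit tax.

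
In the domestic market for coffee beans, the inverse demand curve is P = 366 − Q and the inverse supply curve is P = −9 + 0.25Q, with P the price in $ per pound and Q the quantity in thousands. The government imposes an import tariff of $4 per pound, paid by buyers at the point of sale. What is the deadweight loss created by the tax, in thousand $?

Inverting to Q(P) form: Qd = 366 − P; Qs = 4P + 36.
Before the tax: set 366 − P = 4P + 36 → P* = $66, Q* = 300.
With the tax collected from buyers, demand (in seller-price terms) shifts: Qd = 366 − (P + 4).
Solving gives Q = 296.8 with buyers paying $69.2 and producers receiving $65.2 (the $4 wedge).
Quantity falls by |ΔQ| = |300 − 296.8| = 3.2.
DWL = ½ · t · |ΔQ| = ½ · 4 · 3.2 = $6.4.

Deadweight loss = $6.4 thousand.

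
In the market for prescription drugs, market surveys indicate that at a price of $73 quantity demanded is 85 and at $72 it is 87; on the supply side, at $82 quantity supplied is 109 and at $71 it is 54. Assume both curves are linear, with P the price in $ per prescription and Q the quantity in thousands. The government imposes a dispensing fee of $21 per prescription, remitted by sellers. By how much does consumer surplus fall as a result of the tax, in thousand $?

Consumer surplus falls by $960 thousand.

Demand slope: (87 − 85)/(72 − 73) = -2, so Qd = 231 − 2P.
Supply slope: (54 − 109)/(71 − 82) = 5, so Qs = 5P − 301.
Without the tax, 231 − 2P = 5P − 301 gives 7P = 532, so P* = $76 and Q* = 79.
With the tax collected from sellers, supply shifts: Qs = 5(P − 21) − 301.
New equilibrium: consumers pay $91, sellers receive $70, Q = 49. (Wedge: Pb − Ps = 21.)
ΔCS is the trapezoid between Q = 49 and Q = 79 of height $15: ½ · (79 + 49) · 15 = $960.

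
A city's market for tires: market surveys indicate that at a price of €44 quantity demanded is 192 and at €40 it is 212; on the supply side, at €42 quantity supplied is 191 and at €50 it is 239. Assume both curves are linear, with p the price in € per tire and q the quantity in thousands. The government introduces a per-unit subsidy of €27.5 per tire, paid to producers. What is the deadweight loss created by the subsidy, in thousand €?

Deadweight loss = €1031.25 thousand.

Demand slope: (212 − 192)/(40 − 44) = -5, so qd = 412 − 5p.
Supply slope: (239 − 191)/(50 − 42) = 6, so qs = 6p − 61.
Before the subsidy: set 412 − 5p = 6p − 61 → p* = €43, q* = 197.
With a per-unit subsidy paid to producers, each receives p + 27.5 per unit sold, so supply becomes qs = 6(p + 27.5) − 61.
New equilibrium: buyers pay €28, producers receive €55.5, q = 272. (Wedge: pb − ps = −27.5.)
Quantity rises by |ΔQ| = |197 − 272| = 75.
DWL = ½ · t · |ΔQ| = ½ · 27.5 · 75 = €1031.25.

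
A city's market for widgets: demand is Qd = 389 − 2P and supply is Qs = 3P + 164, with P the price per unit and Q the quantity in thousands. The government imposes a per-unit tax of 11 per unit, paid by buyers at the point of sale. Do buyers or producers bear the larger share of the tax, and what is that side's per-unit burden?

Without the tax, 389 − 2P = 3P + 164 gives 5P = 225, so P* = 45 and Q* = 299.
With the tax collected from buyers, demand (in seller-price terms) shifts: Qd = 389 − 2(P + 11).
Solving gives Q = 285.8 with buyers paying 51.6 and producers receiving 40.6 (the 11 wedge).
Per-unit burden: buyers 6.6, producers 4.4.
Buyers take the larger share because demand is less price-elastic here (demand slope 2 vs supply slope 3).

Buyers bear the larger share: 6.6 per unit.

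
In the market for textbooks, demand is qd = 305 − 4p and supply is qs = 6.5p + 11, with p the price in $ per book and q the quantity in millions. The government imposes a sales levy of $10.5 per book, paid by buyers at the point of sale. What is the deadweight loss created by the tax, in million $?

Deadweight loss = $136.5 million.

Without the tax, 305 − 4p = 6.5p + 11 gives 10.5p = 294, so p* = $28 and q* = 193.
With the tax collected from buyers, demand (in seller-price terms) shifts: qd = 305 − 4(p + 10.5).
New equilibrium: buyers pay $34.5, producers receive $24, q = 167. (Wedge: pb − ps = 10.5.)
Quantity falls by |ΔQ| = |193 − 167| = 26.
DWL = ½ · t · |ΔQ| = ½ · 10.5 · 26 = $136.5.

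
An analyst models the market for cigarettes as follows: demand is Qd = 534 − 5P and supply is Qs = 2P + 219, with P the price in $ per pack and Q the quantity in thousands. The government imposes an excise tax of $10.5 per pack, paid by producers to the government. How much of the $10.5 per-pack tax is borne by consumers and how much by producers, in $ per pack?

Consumers bear $3 per pack; producers bear $7.5 per pack.

Without the tax, 534 − 5P = 2P + 219 gives 7P = 315, so P* = $45 and Q* = 309.
With the tax collected from producers, supply shifts: Qs = 2(P − 10.5) + 219.
Solving gives Q = 294 with consumers paying $48 and producers receiving $37.5 (the $10.5 wedge).
Burden on consumers: $3; on producers: $7.5. (They sum to $10.5.)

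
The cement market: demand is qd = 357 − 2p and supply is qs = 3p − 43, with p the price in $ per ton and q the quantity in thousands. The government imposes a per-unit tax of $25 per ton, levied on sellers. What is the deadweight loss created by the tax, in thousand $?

Deadweight loss = $375 thousand.

Without the tax, 357 − 2p = 3p − 43 gives 5p = 400, so p* = $80 and q* = 197.
With the tax collected from sellers, supply shifts: qs = 3(p − 25) − 43.
Solving gives q = 167 with consumers paying $95 and sellers receiving $70 (the $25 wedge).
Quantity falls by |ΔQ| = |197 − 167| = 30.
DWL = ½ · t · |ΔQ| = ½ · 25 · 30 = $375.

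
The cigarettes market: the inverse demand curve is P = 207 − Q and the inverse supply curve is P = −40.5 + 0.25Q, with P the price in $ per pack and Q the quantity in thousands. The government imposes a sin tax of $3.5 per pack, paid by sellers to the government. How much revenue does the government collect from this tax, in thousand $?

Inverting to Q(P) form: Qd = 207 − P; Qs = 4P + 162.
Before the tax: set 207 − P = 4P + 162 → P* = $9, Q* = 198.
With the tax collected from sellers, supply shifts: Qs = 4(P − 3.5) + 162.
Solving gives Q = 195.2 with consumers paying $11.8 and sellers receiving $8.3 (the $3.5 wedge).
Revenue = t · Q = 3.5 · 195.2 = $683.2.

Tax revenue = $683.2 thousand.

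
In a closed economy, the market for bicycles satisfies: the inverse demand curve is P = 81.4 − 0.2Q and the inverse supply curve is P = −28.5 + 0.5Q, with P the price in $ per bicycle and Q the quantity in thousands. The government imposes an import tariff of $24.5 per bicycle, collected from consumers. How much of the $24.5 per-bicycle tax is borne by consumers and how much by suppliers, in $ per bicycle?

Inverting to Q(P) form: Qd = 407 − 5P; Qs = 2P + 57.
Before the tax: set 407 − 5P = 2P + 57 → P* = $50, Q* = 157.
With the tax collected from consumers, demand (in seller-price terms) shifts: Qd = 407 − 5(P + 24.5).
New equilibrium: consumers pay $57, suppliers receive $32.5, Q = 122. (Wedge: Pb − Ps = 24.5.)
Burden on consumers: $7; on suppliers: $17.5. (They sum to $24.5.)
The less price-elastic side of the market bears the larger share of a per-unit tax.

Consumers bear $7 per bicycle; suppliers bear $17.5 per bicycle.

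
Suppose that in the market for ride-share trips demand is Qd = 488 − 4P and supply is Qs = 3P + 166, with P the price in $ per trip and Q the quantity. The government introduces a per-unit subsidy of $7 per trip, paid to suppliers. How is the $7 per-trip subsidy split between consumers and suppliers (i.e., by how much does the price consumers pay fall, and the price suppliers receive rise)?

Before the subsidy: set 488 − 4P = 3P + 166 → P* = $46, Q* = 304.
With a per-unit subsidy paid to suppliers, each receives P + 7 per unit sold, so supply becomes Qs = 3(P + 7) + 166.
Solving gives Q = 316 with consumers paying $43 and suppliers receiving $50 (the $7 wedge).
Gain to consumers: $3; to suppliers: $4. (They sum to $7.)

Consumers gain $3 per trip; suppliers gain $4 per trip.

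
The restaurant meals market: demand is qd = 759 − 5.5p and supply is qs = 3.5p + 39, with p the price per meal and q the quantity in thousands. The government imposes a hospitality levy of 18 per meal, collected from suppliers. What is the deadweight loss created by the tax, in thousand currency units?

Before the tax: set 759 − 5.5p = 3.5p + 39 → p* = 80, q* = 319.
With the tax collected from suppliers, supply shifts: qs = 3.5(p − 18) + 39.
Solving gives q = 280.5 with buyers paying 87 and suppliers receiving 69 (the 18 wedge).
Quantity falls by |ΔQ| = |319 − 280.5| = 38.5.
DWL = ½ · t · |ΔQ| = ½ · 18 · 38.5 = 346.5.

Deadweight loss = 346.5 thousand.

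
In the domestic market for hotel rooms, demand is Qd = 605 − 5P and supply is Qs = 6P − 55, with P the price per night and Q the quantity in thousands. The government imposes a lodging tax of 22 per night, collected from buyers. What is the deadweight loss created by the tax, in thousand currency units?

Without the tax, 605 − 5P = 6P − 55 gives 11P = 660, so P* = 60 and Q* = 305.
With the tax collected from buyers, demand (in seller-price terms) shifts: Qd = 605 − 5(P + 22).
New equilibrium: buyers pay 72, sellers receive 50, Q = 245. (Wedge: Pb − Ps = 22.)
Quantity falls by |ΔQ| = |305 − 245| = 60.
DWL = ½ · t · |ΔQ| = ½ · 22 · 60 = 660.

Deadweight loss = 660 thousand.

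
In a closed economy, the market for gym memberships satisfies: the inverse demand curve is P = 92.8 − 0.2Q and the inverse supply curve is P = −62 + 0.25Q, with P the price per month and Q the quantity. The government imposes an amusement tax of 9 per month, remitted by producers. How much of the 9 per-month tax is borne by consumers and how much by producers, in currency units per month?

Consumers bear 4 per month; producers bear 5 per month.

Inverting to Q(P) form: Qd = 464 − 5P; Qs = 4P + 248.
Before the tax: set 464 − 5P = 4P + 248 → P* = 24, Q* = 344.
With the tax collected from producers, supply shifts: Qs = 4(P − 9) + 248.
Solving gives Q = 324 with consumers paying 28 and producers receiving 19 (the 9 wedge).
Burden on consumers: 4; on producers: 5. (They sum to 9.)
The less price-elastic side of the market bears the larger share of a per-unit tax.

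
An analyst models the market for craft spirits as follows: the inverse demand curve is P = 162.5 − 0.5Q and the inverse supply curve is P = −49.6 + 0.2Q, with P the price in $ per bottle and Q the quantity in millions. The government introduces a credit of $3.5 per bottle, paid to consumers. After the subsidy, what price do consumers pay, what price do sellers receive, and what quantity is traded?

Rewrite in direct form: Qd = 325 − 2P and Qs = 5P + 248.
Before the subsidy: set 325 − 2P = 5P + 248 → P* = $11, Q* = 303.
With a per-unit subsidy paid to consumers, each effectively pays P − 3.5, so demand becomes Qd = 325 − 2(P − 3.5).
Solving gives Q = 308 with consumers paying $8.5 and sellers receiving $12 (the $3.5 wedge).

Consumers pay $8.5; sellers receive $12; quantity = 308.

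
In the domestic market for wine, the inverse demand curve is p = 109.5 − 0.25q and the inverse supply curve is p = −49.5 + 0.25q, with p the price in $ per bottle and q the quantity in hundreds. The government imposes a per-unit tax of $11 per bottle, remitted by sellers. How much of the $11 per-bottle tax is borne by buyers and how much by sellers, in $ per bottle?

Buyers bear $5.5 per bottle; sellers bear $5.5 per bottle.

Inverting to q(p) form: qd = 438 − 4p; qs = 4p + 198.
Before the tax: set 438 − 4p = 4p + 198 → p* = $30, q* = 318.
With the tax collected from sellers, supply shifts: qs = 4(p − 11) + 198.
Solving gives q = 296 with buyers paying $35.5 and sellers receiving $24.5 (the $11 wedge).
Burden on buyers: $5.5; on sellers: $5.5. (They sum to $11.)
The less price-elastic side of the market bears the larger share of a per-unit tax.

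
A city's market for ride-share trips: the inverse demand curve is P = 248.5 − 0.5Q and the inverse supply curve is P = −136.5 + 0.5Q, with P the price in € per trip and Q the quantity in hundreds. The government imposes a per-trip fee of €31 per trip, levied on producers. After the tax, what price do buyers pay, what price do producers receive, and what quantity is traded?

Buyers pay €71.5; producers receive €40.5; quantity = 354.

Inverting to Q(P) form: Qd = 497 − 2P; Qs = 2P + 273.
Without the tax, 497 − 2P = 2P + 273 gives 4P = 224, so P* = €56 and Q* = 385.
With the tax collected from producers, supply shifts: Qs = 2(P − 31) + 273.
New equilibrium: buyers pay €71.5, producers receive €40.5, Q = 354. (Wedge: Pb − Ps = 31.)
The less price-elastic side of the market bears the larger share of a per-unit tax.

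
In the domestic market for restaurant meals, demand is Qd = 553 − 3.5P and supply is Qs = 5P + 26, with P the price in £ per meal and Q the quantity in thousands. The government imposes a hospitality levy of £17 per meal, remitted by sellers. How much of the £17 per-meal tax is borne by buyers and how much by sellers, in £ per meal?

Buyers bear £10 per meal; sellers bear £7 per meal.

Without the tax, 553 − 3.5P = 5P + 26 gives 8.5P = 527, so P* = £62 and Q* = 336.
With the tax collected from sellers, supply shifts: Qs = 5(P − 17) + 26.
New equilibrium: buyers pay £72, sellers receive £55, Q = 301. (Wedge: Pb − Ps = 17.)
Burden on buyers: £10; on sellers: £7. (They sum to £17.)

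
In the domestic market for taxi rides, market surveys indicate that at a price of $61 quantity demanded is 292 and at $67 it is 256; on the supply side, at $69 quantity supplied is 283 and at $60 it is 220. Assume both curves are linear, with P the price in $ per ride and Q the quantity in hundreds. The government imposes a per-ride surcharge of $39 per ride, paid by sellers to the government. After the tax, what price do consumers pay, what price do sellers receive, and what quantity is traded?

Consumers pay $87; sellers receive $48; quantity = 136.

Demand slope: (256 − 292)/(67 − 61) = -6, so Qd = 658 − 6P.
Supply slope: (220 − 283)/(60 − 69) = 7, so Qs = 7P − 200.
Before the tax: set 658 − 6P = 7P − 200 → P* = $66, Q* = 262.
With the tax collected from sellers, supply shifts: Qs = 7(P − 39) − 200.
Solving gives Q = 136 with consumers paying $87 and sellers receiving $48 (the $39 wedge).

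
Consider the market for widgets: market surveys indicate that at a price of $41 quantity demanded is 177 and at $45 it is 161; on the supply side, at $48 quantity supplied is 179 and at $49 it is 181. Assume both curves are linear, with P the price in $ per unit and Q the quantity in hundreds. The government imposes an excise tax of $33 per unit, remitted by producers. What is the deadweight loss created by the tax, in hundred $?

Deadweight loss = $726 hundred.

Demand slope: (161 − 177)/(45 − 41) = -4, so Qd = 341 − 4P.
Supply slope: (181 − 179)/(49 − 48) = 2, so Qs = 2P + 83.
Before the tax: set 341 − 4P = 2P + 83 → P* = $43, Q* = 169.
With the tax collected from producers, supply shifts: Qs = 2(P − 33) + 83.
New equilibrium: buyers pay $54, producers receive $21, Q = 125. (Wedge: Pb − Ps = 33.)
Quantity falls by |ΔQ| = |169 − 125| = 44.
DWL = ½ · t · |ΔQ| = ½ · 33 · 44 = $726.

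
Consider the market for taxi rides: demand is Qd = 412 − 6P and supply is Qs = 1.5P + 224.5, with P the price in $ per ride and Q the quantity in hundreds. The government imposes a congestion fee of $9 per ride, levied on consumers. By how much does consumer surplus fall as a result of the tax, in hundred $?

Consumer surplus falls by $461.88 hundred.

Without the tax, 412 − 6P = 1.5P + 224.5 gives 7.5P = 187.5, so P* = $25 and Q* = 262.
With the tax collected from consumers, demand (in seller-price terms) shifts: Qd = 412 − 6(P + 9).
Solving gives Q = 251.2 with consumers paying $26.8 and sellers receiving $17.8 (the $9 wedge).
ΔCS is the trapezoid between Q = 251.2 and Q = 262 of height $1.8: ½ · (262 + 251.2) · 1.8 = $461.88.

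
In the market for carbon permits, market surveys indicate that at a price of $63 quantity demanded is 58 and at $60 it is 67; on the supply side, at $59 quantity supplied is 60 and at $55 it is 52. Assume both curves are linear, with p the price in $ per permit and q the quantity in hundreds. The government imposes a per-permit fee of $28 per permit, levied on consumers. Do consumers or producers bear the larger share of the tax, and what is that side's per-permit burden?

Producers bear the larger share: $16.8 per permit.

Demand slope: (67 − 58)/(60 − 63) = -3, so qd = 247 − 3p.
Supply slope: (52 − 60)/(55 − 59) = 2, so qs = 2p − 58.
Without the tax, 247 − 3p = 2p − 58 gives 5p = 305, so p* = $61 and q* = 64.
With the tax collected from consumers, demand (in seller-price terms) shifts: qd = 247 − 3(p + 28).
Solving gives q = 30.4 with consumers paying $72.2 and producers receiving $44.2 (the $28 wedge).
Per-permit burden: consumers $11.2, producers $16.8.
Producers take the larger share because supply is less price-elastic here (demand slope 3 vs supply slope 2).
The less price-elastic side of the market bears the larger share of a per-unit tax.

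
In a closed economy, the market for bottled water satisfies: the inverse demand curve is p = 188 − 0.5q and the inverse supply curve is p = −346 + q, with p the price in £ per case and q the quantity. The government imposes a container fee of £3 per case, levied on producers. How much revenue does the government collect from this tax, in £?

Rewrite in direct form: qd = 376 − 2p and qs = p + 346.
Without the tax, 376 − 2p = p + 346 gives 3p = 30, so p* = £10 and q* = 356.
With the tax collected from producers, supply shifts: qs = (p − 3) + 346.
New equilibrium: consumers pay £11, producers receive £8, q = 354. (Wedge: pb − ps = 3.)
Revenue = t · Q = 3 · 354 = £1062.

Tax revenue = £1062.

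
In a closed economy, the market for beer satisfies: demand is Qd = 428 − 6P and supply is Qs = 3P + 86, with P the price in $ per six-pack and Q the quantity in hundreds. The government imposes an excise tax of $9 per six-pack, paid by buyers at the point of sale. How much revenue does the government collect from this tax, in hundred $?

Without the tax, 428 − 6P = 3P + 86 gives 9P = 342, so P* = $38 and Q* = 200.
With the tax collected from buyers, demand (in seller-price terms) shifts: Qd = 428 − 6(P + 9).
Solving gives Q = 182 with buyers paying $41 and sellers receiving $32 (the $9 wedge).
Revenue = t · Q = 9 · 182 = $1638.

Tax revenue = $1638 hundred.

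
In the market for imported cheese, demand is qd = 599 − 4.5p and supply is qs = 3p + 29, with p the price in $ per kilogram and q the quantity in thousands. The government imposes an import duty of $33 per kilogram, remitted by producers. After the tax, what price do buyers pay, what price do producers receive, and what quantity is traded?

Buyers pay $89.2; producers receive $56.2; quantity = 197.6.

Without the tax, 599 − 4.5p = 3p + 29 gives 7.5p = 570, so p* = $76 and q* = 257.
With the tax collected from producers, supply shifts: qs = 3(p − 33) + 29.
New equilibrium: buyers pay $89.2, producers receive $56.2, q = 197.6. (Wedge: pb − ps = 33.)
The less price-elastic side of the market bears the larger share of a per-unit tax.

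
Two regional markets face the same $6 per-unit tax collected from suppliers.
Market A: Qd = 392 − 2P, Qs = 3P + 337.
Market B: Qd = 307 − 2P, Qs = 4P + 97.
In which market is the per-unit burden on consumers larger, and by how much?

Market B, by $0.4.

Market A: pre-tax P* = $11, Q* = 370; post-tax Q = 362.8; per-unit burden on consumers = $3.6.
Market B: pre-tax P* = $35, Q* = 237; post-tax Q = 229; per-unit burden on consumers = $4.
Difference: $3.6 vs $4 → market B is larger by $0.4.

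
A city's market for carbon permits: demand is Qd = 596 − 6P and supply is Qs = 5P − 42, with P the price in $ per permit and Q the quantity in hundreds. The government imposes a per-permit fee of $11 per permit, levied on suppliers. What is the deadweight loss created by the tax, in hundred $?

Deadweight loss = $165 hundred.

Without the tax, 596 − 6P = 5P − 42 gives 11P = 638, so P* = $58 and Q* = 248.
With the tax collected from suppliers, supply shifts: Qs = 5(P − 11) − 42.
Solving gives Q = 218 with consumers paying $63 and suppliers receiving $52 (the $11 wedge).
Quantity falls by |ΔQ| = |248 − 218| = 30.
DWL = ½ · t · |ΔQ| = ½ · 11 · 30 = $165.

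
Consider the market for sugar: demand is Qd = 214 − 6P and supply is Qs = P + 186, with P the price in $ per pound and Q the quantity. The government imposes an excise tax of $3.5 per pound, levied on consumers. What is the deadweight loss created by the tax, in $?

Deadweight loss = $5.25.

Without the tax, 214 − 6P = P + 186 gives 7P = 28, so P* = $4 and Q* = 190.
With the tax collected from consumers, demand (in seller-price terms) shifts: Qd = 214 − 6(P + 3.5).
Solving gives Q = 187 with consumers paying $4.5 and producers receiving $1 (the $3.5 wedge).
Quantity falls by |ΔQ| = |190 − 187| = 3.
DWL = ½ · t · |ΔQ| = ½ · 3.5 · 3 = $5.25.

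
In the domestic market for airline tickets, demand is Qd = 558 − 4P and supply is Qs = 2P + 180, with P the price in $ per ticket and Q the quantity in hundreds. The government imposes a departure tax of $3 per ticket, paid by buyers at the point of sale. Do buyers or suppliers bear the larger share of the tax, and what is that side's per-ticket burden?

Suppliers bear the larger share: $2 per ticket.

Before the tax: set 558 − 4P = 2P + 180 → P* = $63, Q* = 306.
With the tax collected from buyers, demand (in seller-price terms) shifts: Qd = 558 − 4(P + 3).
New equilibrium: buyers pay $64, suppliers receive $61, Q = 302. (Wedge: Pb − Ps = 3.)
Per-ticket burden: buyers $1, suppliers $2.
Suppliers take the larger share because supply is less price-elastic here (demand slope 4 vs supply slope 2).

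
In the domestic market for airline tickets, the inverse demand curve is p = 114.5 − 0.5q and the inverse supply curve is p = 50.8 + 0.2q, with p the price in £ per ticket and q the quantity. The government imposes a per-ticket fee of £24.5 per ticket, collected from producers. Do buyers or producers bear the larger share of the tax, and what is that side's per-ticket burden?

Buyers bear the larger share: £17.5 per ticket.

Inverting to q(p) form: qd = 229 − 2p; qs = 5p − 254.
Without the tax, 229 − 2p = 5p − 254 gives 7p = 483, so p* = £69 and q* = 91.
With the tax collected from producers, supply shifts: qs = 5(p − 24.5) − 254.
Solving gives q = 56 with buyers paying £86.5 and producers receiving £62 (the £24.5 wedge).
Per-ticket burden: buyers £17.5, producers £7.
Buyers take the larger share because demand is less price-elastic here (demand slope 2 vs supply slope 5).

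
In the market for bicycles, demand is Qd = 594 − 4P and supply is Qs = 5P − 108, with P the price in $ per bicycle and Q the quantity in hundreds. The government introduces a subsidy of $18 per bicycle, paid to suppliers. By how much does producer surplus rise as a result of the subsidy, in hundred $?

Producer surplus rises by $2416 hundred.

Without the subsidy, 594 − 4P = 5P − 108 gives 9P = 702, so P* = $78 and Q* = 282.
With a per-unit subsidy paid to suppliers, each receives P + 18 per unit sold, so supply becomes Qs = 5(P + 18) − 108.
Solving gives Q = 322 with buyers paying $68 and suppliers receiving $86 (the $18 wedge).
ΔPS is the trapezoid between Q = 322 and Q = 282 of height $8: ½ · (282 + 322) · 8 = $2416.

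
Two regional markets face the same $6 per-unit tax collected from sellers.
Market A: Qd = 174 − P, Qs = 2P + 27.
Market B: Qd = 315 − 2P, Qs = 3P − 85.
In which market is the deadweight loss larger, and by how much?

Market B, by $9.6.

Market A: pre-tax P* = $49, Q* = 125; post-tax Q = 121; deadweight loss = $12.
Market B: pre-tax P* = $80, Q* = 155; post-tax Q = 147.8; deadweight loss = $21.6.
Difference: $12 vs $21.6 → market B is larger by $9.6.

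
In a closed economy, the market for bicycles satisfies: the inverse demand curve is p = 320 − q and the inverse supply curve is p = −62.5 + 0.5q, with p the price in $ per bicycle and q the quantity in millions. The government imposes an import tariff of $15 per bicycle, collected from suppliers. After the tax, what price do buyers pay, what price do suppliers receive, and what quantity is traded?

Inverting to q(p) form: qd = 320 − p; qs = 2p + 125.
Before the tax: set 320 − p = 2p + 125 → p* = $65, q* = 255.
With the tax collected from suppliers, supply shifts: qs = 2(p − 15) + 125.
New equilibrium: buyers pay $75, suppliers receive $60, q = 245. (Wedge: pb − ps = 15.)
The less price-elastic side of the market bears the larger share of a per-unit tax.

Buyers pay $75; suppliers receive $60; quantity = 245.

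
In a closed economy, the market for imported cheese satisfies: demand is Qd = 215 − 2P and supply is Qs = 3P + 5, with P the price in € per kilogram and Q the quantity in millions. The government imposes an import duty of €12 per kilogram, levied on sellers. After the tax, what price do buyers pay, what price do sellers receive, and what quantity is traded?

Before the tax: set 215 − 2P = 3P + 5 → P* = €42, Q* = 131.
With the tax collected from sellers, supply shifts: Qs = 3(P − 12) + 5.
Solving gives Q = 116.6 with buyers paying €49.2 and sellers receiving €37.2 (the €12 wedge).

Buyers pay €49.2; sellers receive €37.2; quantity = 116.6.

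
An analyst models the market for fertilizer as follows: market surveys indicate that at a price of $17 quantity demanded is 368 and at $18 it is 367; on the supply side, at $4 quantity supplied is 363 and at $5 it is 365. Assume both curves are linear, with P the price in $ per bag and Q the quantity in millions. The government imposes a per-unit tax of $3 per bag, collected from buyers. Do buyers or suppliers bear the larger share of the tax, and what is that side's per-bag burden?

Buyers bear the larger share: $2 per bag.

Demand slope: (367 − 368)/(18 − 17) = -1, so Qd = 385 − P.
Supply slope: (365 − 363)/(5 − 4) = 2, so Qs = 2P + 355.
Before the tax: set 385 − P = 2P + 355 → P* = $10, Q* = 375.
With the tax collected from buyers, demand (in seller-price terms) shifts: Qd = 385 − (P + 3).
Solving gives Q = 373 with buyers paying $12 and suppliers receiving $9 (the $3 wedge).
Per-bag burden: buyers $2, suppliers $1.
Buyers take the larger share because demand is less price-elastic here (demand slope 1 vs supply slope 2).
The less price-elastic side of the market bears the larger share of a per-unit tax.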